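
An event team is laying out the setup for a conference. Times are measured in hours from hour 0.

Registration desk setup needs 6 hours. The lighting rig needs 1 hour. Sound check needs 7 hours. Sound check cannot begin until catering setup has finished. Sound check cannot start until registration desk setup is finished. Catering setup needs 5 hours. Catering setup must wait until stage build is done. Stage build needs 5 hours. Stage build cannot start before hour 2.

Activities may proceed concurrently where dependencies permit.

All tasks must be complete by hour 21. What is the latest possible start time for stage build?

4

Nothing follows sound check; the deadline of hour 21 is its only limit. It must start by 21 − 7 = hour 14.
Catering setup must finish before sound check (must start by hour 14). With a 5-hour duration, catering setup must start by 14 − 5 = hour 9.
Stage build feeds into catering setup (must start by hour 9); so stage build must finish by hour 9 and therefore start by hour 4.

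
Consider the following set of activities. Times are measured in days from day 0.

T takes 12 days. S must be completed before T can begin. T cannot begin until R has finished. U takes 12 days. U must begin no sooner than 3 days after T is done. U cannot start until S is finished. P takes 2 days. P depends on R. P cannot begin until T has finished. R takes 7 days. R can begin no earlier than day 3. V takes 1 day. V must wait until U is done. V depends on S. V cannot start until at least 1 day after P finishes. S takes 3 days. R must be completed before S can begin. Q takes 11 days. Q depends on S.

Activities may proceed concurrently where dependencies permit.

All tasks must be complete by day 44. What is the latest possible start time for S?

Q has no dependents, so it just needs to finish by day 44. Starting by 44 − 11 = day 33 achieves that.
To finish by day 44, V (duration 1) must start no later than day 43.
P must finish before V (must start by day 43, minus 1-day gap → day 42). With a 2-day duration, P must start by 42 − 2 = day 40.
U feeds into V (must start by day 43); so U must finish by day 43 and therefore start by day 31.
T feeds P (must start by day 40); U (must start by day 31, minus 3-day gap → day 28). Taking the minimum, T must finish by day 28 and start by 28 − 12 = day 16.
S feeds Q (must start by day 33); T (must start by day 16); U (must start by day 31); V (must start by day 43). Taking the minimum, S must finish by day 16 and start by 16 − 3 = day 13.

13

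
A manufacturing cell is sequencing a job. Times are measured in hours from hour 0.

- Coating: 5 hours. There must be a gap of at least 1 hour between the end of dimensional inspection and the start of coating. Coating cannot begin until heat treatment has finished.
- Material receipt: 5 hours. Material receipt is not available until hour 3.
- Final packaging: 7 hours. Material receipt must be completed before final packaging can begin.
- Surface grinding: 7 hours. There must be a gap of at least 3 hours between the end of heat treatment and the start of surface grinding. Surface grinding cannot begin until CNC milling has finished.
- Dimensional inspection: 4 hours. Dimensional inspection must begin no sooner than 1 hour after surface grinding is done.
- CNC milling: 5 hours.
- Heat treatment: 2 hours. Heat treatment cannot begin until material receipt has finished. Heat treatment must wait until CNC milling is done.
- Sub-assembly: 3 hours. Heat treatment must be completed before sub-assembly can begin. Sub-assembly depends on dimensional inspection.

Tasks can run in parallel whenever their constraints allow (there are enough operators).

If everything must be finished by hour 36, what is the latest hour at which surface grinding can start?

Nothing follows coating; the deadline of hour 36 is its only limit. It must start by 36 − 5 = hour 31.
Sub-assembly has no dependents, so it just needs to finish by hour 36. Starting by 36 − 3 = hour 33 achieves that.
Dimensional inspection has several dependents: coating (must start by hour 31, minus 1-hour gap → hour 30); sub-assembly (must start by hour 33). The earliest of those limits is hour 30, so dimensional inspection must start by 30 − 4 = hour 26.
Surface grinding must finish before dimensional inspection (must start by hour 26, minus 1-hour gap → hour 25). With a 7-hour duration, surface grinding must start by 25 − 7 = hour 18.

18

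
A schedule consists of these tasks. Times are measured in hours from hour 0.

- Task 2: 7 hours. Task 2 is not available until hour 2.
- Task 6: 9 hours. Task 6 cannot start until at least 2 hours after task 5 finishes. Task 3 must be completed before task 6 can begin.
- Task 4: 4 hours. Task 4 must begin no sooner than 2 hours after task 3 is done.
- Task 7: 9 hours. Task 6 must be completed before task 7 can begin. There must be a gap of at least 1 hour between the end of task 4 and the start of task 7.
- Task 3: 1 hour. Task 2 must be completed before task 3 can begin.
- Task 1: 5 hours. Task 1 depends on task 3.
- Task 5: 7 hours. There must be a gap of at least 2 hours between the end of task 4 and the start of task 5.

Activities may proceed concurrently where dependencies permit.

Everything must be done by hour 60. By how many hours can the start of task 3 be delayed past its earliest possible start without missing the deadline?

15

After its own release at hour 2, task 2 can start at hour 2 and finishes at hour 9.
After task 2 (finishes hour 9), task 3 can start at hour 9 and finishes at hour 10.

Working backward from the deadline:
To finish by hour 60, task 1 (duration 5) must start no later than hour 55.
Task 7 must finish by hour 60; it takes 9 hours, so it must start by 60 − 9 = hour 51.
Task 6 feeds into task 7 (must start by hour 51); so task 6 must finish by hour 51 and therefore start by hour 42.
Since task 6 (must start by hour 42, minus 2-hour gap → hour 40) depends on it, task 5 must finish by hour 40. Backing off its 7-hour duration gives a latest start of hour 33.
Task 4 must finish in time for task 5 (must start by hour 33, minus 2-hour gap → hour 31); task 7 (must start by hour 51, minus 1-hour gap → hour 50). The tightest is hour 31, so task 4 must start by 31 − 4 = hour 27.
For task 3: task 1 (must start by hour 55); task 4 (must start by hour 27, minus 2-hour gap → hour 25); task 6 (must start by hour 42). The most restrictive is hour 25; with a 1-hour duration, task 3 must start by hour 24.
So task 3 can start as early as hour 9 and as late as hour 24, giving 24 − 9 = 15 hours of slack.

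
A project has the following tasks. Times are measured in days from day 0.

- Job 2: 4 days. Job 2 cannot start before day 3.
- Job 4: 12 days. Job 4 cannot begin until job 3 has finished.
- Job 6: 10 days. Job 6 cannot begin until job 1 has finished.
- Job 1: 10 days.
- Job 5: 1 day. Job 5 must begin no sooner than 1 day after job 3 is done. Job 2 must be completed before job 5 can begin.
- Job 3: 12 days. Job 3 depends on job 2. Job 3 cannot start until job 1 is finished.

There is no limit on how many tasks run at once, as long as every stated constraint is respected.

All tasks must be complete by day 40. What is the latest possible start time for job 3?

16

Job 4 has no dependents, so it just needs to finish by day 40. Starting by 40 − 12 = day 28 achieves that.
Job 5 must finish by day 40; it takes 1 day, so it must start by 40 − 1 = day 39.
For job 3: job 4 (must start by day 28); job 5 (must start by day 39, minus 1-day gap → day 38). The most restrictive is day 28; with a 12-day duration, job 3 must start by day 16.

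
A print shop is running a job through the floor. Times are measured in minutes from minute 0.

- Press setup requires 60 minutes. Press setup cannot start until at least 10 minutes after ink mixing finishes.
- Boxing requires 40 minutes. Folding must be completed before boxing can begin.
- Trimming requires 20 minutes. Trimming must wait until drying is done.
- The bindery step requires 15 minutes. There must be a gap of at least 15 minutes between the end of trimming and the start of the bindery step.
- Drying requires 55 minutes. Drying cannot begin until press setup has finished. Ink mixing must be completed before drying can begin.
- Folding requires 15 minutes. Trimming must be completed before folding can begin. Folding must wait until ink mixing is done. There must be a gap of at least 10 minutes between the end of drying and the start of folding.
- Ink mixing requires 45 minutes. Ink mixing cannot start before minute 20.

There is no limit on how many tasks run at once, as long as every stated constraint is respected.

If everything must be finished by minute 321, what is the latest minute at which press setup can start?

131

Boxing has no dependents, so it just needs to finish by minute 321. Starting by 321 − 40 = minute 281 achieves that.
Folding feeds into boxing (must start by minute 281); so folding must finish by minute 281 and therefore start by minute 266.
Nothing follows the bindery step; the deadline of minute 321 is its only limit. It must start by 321 − 15 = minute 306.
Trimming must finish in time for folding (must start by minute 266); the bindery step (must start by minute 306, minus 15-minute gap → minute 291). The tightest is minute 266, so trimming must start by 266 − 20 = minute 246.
For drying: trimming (must start by minute 246); folding (must start by minute 266, minus 10-minute gap → minute 256). The most restrictive is minute 246; with a 55-minute duration, drying must start by minute 191.
Press setup feeds into drying (must start by minute 191); so press setup must finish by minute 191 and therefore start by minute 131.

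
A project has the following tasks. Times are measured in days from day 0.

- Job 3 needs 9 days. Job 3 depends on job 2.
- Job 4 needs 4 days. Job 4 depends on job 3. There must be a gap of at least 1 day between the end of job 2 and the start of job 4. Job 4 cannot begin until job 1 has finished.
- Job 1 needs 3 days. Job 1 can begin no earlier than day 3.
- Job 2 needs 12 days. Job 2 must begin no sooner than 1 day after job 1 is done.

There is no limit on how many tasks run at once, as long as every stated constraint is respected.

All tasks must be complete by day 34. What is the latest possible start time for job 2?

To finish by day 34, job 4 (duration 4) must start no later than day 30.
Job 3 has to be done before job 4 (must start by day 30). That means finishing by day 30, i.e. starting by 30 − 9 = day 21.
Job 2 must finish in time for job 3 (must start by day 21); job 4 (must start by day 30, minus 1-day gap → day 29). The tightest is day 21, so job 2 must start by 21 − 12 = day 9.

9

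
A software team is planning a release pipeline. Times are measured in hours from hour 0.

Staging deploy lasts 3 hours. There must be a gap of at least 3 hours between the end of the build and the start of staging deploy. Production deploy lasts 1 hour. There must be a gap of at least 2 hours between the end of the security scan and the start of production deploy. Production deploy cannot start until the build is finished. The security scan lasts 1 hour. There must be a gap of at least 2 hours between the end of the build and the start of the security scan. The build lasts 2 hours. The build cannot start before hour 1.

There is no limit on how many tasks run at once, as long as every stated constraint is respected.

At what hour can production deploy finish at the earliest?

The build cannot begin until its own release at hour 1. It runs from hour 1 to 1 + 2 = hour 3.
The security scan cannot begin until the build (finishes hour 3, plus 2-hour gap → hour 5). It runs from hour 5 to 5 + 1 = hour 6.
Production deploy has to wait for the security scan (finishes hour 6, plus 2-hour gap → hour 8); the build (finishes hour 3). The latest of these is hour 8, so production deploy runs hour 8 to 8 + 1 = hour 9.

9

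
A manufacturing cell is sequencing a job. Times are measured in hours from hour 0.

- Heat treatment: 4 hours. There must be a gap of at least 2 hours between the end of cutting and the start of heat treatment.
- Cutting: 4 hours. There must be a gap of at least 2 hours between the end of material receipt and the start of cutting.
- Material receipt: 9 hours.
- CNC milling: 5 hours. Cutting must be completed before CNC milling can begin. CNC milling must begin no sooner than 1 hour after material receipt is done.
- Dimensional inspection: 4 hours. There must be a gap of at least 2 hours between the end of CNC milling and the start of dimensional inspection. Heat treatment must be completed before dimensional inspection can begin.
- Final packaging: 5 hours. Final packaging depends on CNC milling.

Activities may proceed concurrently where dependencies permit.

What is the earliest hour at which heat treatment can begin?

Material receipt can start immediately at hour 0; it finishes at hour 9.
Cutting cannot begin until material receipt (finishes hour 9, plus 2-hour gap → hour 11). It runs from hour 11 to 11 + 4 = hour 15.
Heat treatment waits on cutting (finishes hour 15, plus 2-hour gap → hour 17), so the earliest it can start is hour 17.

17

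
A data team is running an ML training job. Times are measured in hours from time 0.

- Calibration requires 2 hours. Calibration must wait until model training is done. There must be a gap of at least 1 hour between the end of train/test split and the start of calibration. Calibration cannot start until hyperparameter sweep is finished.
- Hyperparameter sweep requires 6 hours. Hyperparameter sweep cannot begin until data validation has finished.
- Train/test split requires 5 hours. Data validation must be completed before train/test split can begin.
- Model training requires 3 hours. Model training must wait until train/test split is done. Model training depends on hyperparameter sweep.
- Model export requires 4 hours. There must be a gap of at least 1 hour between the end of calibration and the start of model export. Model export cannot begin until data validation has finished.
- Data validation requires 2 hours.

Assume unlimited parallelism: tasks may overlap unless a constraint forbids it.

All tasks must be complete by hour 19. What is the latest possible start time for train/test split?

To finish by hour 19, model export (duration 4) must start no later than hour 15.
Calibration must finish before model export (must start by hour 15, minus 1-hour gap → hour 14). With a 2-hour duration, calibration must start by 14 − 2 = hour 12.
Since calibration (must start by hour 12) depends on it, model training must finish by hour 12. Backing off its 3-hour duration gives a latest start of hour 9.
For train/test split: model training (must start by hour 9); calibration (must start by hour 12, minus 1-hour gap → hour 11). The most restrictive is hour 9; with a 5-hour duration, train/test split must start by hour 4.

4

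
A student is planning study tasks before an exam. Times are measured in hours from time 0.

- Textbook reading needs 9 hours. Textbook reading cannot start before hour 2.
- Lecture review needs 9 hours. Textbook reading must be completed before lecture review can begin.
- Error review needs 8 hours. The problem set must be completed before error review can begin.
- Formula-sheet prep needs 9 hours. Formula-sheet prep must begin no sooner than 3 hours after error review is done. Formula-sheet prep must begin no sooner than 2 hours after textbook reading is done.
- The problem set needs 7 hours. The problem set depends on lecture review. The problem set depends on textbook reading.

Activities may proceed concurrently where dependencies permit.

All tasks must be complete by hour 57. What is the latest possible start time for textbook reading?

12

To finish by hour 57, formula-sheet prep (duration 9) must start no later than hour 48.
Since formula-sheet prep (must start by hour 48, minus 3-hour gap → hour 45) depends on it, error review must finish by hour 45. Backing off its 8-hour duration gives a latest start of hour 37.
The problem set must finish before error review (must start by hour 37). With a 7-hour duration, the problem set must start by 37 − 7 = hour 30.
Lecture review feeds into the problem set (must start by hour 30); so lecture review must finish by hour 30 and therefore start by hour 21.
Textbook reading feeds lecture review (must start by hour 21); the problem set (must start by hour 30); formula-sheet prep (must start by hour 48, minus 2-hour gap → hour 46). Taking the minimum, textbook reading must finish by hour 21 and start by 21 − 9 = hour 12.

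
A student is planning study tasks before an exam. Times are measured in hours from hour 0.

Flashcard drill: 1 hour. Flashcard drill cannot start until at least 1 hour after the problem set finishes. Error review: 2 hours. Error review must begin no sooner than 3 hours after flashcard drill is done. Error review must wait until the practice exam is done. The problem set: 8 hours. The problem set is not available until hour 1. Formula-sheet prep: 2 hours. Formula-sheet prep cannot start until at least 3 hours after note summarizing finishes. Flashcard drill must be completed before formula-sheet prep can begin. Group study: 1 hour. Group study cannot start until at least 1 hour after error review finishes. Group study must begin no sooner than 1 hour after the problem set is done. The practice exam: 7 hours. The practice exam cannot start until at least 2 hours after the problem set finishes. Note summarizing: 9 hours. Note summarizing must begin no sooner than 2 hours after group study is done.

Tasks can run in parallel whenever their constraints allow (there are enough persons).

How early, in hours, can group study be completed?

The problem set cannot begin until its own release at hour 1. It runs from hour 1 to 1 + 8 = hour 9.
The practice exam waits on the problem set (finishes hour 9, plus 2-hour gap → hour 11), so it starts at hour 11 and finishes at 11 + 7 = hour 18.
Flashcard drill waits on the problem set (finishes hour 9, plus 1-hour gap → hour 10), so it starts at hour 10 and finishes at 10 + 1 = hour 11.
For error review: flashcard drill (finishes hour 11, plus 3-hour gap → hour 14); the practice exam (finishes hour 18). Taking the maximum gives a start of hour 18, and it finishes at 18 + 2 = hour 20.
Group study has to wait for error review (finishes hour 20, plus 1-hour gap → hour 21); the problem set (finishes hour 9, plus 1-hour gap → hour 10). The latest of these is hour 21, so group study runs hour 21 to 21 + 1 = hour 22.

22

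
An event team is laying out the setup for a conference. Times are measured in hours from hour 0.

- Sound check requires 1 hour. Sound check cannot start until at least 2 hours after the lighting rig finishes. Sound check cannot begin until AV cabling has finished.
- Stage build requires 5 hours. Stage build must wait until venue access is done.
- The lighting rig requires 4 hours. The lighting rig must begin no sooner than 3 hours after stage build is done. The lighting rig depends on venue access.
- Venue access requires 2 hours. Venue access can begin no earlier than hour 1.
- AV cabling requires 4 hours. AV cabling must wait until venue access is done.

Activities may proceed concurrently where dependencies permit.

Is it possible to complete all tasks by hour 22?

Yes

Venue access waits on its own release at hour 1, so it starts at hour 1 and finishes at 1 + 2 = hour 3.
After venue access (finishes hour 3), AV cabling can start at hour 3 and finishes at hour 7.
Stage build waits on venue access (finishes hour 3), so it starts at hour 3 and finishes at 3 + 5 = hour 8.
The lighting rig has to wait for stage build (finishes hour 8, plus 3-hour gap → hour 11); venue access (finishes hour 3). The latest of these is hour 11, so the lighting rig runs hour 11 to 11 + 4 = hour 15.
Sound check cannot start until the lighting rig (finishes hour 15, plus 2-hour gap → hour 17); AV cabling (finishes hour 7). The controlling bound is hour 17, so sound check finishes at 17 + 1 = hour 18.
Every task is finished by hour 18, which is no later than the deadline of 22, so the schedule is feasible.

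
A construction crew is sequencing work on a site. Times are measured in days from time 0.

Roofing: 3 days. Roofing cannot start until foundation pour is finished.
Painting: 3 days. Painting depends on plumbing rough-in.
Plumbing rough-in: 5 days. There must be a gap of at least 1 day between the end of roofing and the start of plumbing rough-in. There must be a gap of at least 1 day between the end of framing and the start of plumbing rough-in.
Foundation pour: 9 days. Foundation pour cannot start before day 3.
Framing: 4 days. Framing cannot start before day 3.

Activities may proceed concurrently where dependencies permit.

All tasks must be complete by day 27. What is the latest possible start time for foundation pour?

6

Nothing follows painting; the deadline of day 27 is its only limit. It must start by 27 − 3 = day 24.
Plumbing rough-in has to be done before painting (must start by day 24). That means finishing by day 24, i.e. starting by 24 − 5 = day 19.
Roofing feeds into plumbing rough-in (must start by day 19, minus 1-day gap → day 18); so roofing must finish by day 18 and therefore start by day 15.
Foundation pour must finish before roofing (must start by day 15). With a 9-day duration, foundation pour must start by 15 − 9 = day 6.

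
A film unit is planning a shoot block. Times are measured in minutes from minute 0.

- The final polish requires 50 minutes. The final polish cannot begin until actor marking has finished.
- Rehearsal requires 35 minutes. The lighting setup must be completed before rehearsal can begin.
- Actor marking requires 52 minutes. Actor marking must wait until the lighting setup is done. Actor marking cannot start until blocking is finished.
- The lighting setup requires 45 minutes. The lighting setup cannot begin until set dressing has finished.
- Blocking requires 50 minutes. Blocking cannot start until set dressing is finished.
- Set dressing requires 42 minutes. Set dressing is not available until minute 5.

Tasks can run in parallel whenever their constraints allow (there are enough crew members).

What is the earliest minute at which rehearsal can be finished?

After its own release at minute 5, set dressing can start at minute 5 and finishes at minute 47.
The lighting setup cannot begin until set dressing (finishes minute 47). It runs from minute 47 to 47 + 45 = minute 92.
Rehearsal cannot begin until the lighting setup (finishes minute 92). It runs from minute 92 to 92 + 35 = minute 127.

127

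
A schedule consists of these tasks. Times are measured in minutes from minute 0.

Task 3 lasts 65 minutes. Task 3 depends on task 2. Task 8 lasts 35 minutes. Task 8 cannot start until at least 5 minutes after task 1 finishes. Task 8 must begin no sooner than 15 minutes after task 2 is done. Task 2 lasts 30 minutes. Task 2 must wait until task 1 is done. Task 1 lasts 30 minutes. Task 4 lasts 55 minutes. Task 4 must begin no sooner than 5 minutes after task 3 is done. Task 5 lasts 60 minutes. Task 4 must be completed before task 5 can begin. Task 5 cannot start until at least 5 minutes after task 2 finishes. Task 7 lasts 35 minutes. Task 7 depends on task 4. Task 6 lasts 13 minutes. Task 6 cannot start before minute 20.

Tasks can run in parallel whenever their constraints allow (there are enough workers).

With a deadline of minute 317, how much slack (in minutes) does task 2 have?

Task 1 can start immediately at minute 0; it finishes at minute 30.
Task 2 waits on task 1 (finishes minute 30), so it starts at minute 30 and finishes at 30 + 30 = minute 60.

Working backward from the deadline:
Task 5 has no dependents, so it just needs to finish by minute 317. Starting by 317 − 60 = minute 257 achieves that.
To finish by minute 317, task 7 (duration 35) must start no later than minute 282.
Task 4 feeds task 5 (must start by minute 257); task 7 (must start by minute 282). Taking the minimum, task 4 must finish by minute 257 and start by 257 − 55 = minute 202.
Task 3 must finish before task 4 (must start by minute 202, minus 5-minute gap → minute 197). With a 65-minute duration, task 3 must start by 197 − 65 = minute 132.
Nothing follows task 8; the deadline of minute 317 is its only limit. It must start by 317 − 35 = minute 282.
For task 2: task 3 (must start by minute 132); task 5 (must start by minute 257, minus 5-minute gap → minute 252); task 8 (must start by minute 282, minus 15-minute gap → minute 267). The most restrictive is minute 132; with a 30-minute duration, task 2 must start by minute 102.
So task 2 can start as early as minute 30 and as late as minute 102, giving 102 − 30 = 72 minutes of slack.

72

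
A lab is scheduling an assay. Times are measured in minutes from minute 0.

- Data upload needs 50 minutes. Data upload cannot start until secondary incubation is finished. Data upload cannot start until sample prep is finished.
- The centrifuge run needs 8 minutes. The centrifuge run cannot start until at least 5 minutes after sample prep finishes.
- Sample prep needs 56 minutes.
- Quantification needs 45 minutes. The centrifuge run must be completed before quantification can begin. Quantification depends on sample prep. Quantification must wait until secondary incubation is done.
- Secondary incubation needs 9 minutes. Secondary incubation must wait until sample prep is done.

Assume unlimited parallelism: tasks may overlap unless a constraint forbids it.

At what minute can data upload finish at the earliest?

Sample prep has no prerequisites, so it starts at minute 0 and finishes at minute 56.
Secondary incubation waits on sample prep (finishes minute 56), so it starts at minute 56 and finishes at 56 + 9 = minute 65.
Data upload cannot start until secondary incubation (finishes minute 65); sample prep (finishes minute 56). The controlling bound is minute 65, so data upload finishes at 65 + 50 = minute 115.

115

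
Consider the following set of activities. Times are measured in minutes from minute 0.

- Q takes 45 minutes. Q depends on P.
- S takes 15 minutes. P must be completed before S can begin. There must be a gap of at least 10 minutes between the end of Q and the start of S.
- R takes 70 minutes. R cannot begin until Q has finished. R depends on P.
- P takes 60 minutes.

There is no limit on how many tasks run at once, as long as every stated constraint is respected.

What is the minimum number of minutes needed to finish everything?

175

P can start immediately at minute 0; it finishes at minute 60.
Q waits on P (finishes minute 60), so it starts at minute 60 and finishes at 60 + 45 = minute 105.
S cannot start until P (finishes minute 60); Q (finishes minute 105, plus 10-minute gap → minute 115). The controlling bound is minute 115, so S finishes at 115 + 15 = minute 130.
R has to wait for Q (finishes minute 105); P (finishes minute 60). The latest of these is minute 105, so R runs minute 105 to 105 + 70 = minute 175.
All tasks are finished once the last one completes. Finish times: P at 60, Q at 105, R at 175, S at 130. The latest is minute 175.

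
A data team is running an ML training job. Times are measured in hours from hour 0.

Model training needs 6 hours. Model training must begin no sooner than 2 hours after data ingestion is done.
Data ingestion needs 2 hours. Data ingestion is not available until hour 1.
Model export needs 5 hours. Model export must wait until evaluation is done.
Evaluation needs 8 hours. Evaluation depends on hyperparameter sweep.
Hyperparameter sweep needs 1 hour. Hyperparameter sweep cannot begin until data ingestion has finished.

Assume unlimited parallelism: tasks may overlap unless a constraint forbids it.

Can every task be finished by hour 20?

Data ingestion waits on its own release at hour 1, so it starts at hour 1 and finishes at 1 + 2 = hour 3.
After data ingestion (finishes hour 3, plus 2-hour gap → hour 5), model training can start at hour 5 and finishes at hour 11.
Hyperparameter sweep waits on data ingestion (finishes hour 3), so it starts at hour 3 and finishes at 3 + 1 = hour 4.
After hyperparameter sweep (finishes hour 4), evaluation can start at hour 4 and finishes at hour 12.
Model export cannot begin until evaluation (finishes hour 12). It runs from hour 12 to 12 + 5 = hour 17.
Every task is finished by hour 17, which is no later than the deadline of 20, so the schedule is feasible.

Yes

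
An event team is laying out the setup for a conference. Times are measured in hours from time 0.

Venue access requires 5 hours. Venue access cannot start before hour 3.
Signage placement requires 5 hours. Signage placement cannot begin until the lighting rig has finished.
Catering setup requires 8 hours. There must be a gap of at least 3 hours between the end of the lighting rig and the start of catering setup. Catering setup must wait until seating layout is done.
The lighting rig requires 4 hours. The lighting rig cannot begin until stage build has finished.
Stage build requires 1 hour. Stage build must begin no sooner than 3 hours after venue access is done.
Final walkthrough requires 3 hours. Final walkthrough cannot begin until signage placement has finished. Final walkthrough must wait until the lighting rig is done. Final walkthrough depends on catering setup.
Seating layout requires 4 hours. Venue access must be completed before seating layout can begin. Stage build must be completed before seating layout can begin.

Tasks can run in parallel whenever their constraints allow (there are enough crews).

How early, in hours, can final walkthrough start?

Venue access waits on its own release at hour 3, so it starts at hour 3 and finishes at 3 + 5 = hour 8.
Stage build waits on venue access (finishes hour 8, plus 3-hour gap → hour 11), so it starts at hour 11 and finishes at 11 + 1 = hour 12.
Seating layout cannot start until venue access (finishes hour 8); stage build (finishes hour 12). The controlling bound is hour 12, so seating layout finishes at 12 + 4 = hour 16.
After stage build (finishes hour 12), the lighting rig can start at hour 12 and finishes at hour 16.
Catering setup cannot start until the lighting rig (finishes hour 16, plus 3-hour gap → hour 19); seating layout (finishes hour 16). The controlling bound is hour 19, so catering setup finishes at 19 + 8 = hour 27.
After the lighting rig (finishes hour 16), signage placement can start at hour 16 and finishes at hour 21.
Final walkthrough waits on signage placement (finishes hour 21); the lighting rig (finishes hour 16); catering setup (finishes hour 27). The latest of these is hour 27, which is the earliest final walkthrough can start.

27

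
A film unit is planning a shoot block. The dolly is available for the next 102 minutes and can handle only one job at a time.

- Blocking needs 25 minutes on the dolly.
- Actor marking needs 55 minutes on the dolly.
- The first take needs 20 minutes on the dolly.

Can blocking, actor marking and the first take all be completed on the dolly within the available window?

Yes

Running back to back, the jobs need 25 + 55 + 20 = 100 minutes on the dolly.
Since 100 ≤ 102, they fit within the window.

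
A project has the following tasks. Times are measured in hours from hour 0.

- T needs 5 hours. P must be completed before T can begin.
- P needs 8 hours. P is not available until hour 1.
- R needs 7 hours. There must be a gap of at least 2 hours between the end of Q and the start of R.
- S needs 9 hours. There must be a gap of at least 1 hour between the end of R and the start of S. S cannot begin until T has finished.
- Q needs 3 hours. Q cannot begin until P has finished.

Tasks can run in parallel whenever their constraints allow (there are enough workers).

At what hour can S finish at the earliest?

After its own release at hour 1, P can start at hour 1 and finishes at hour 9.
T waits on P (finishes hour 9), so it starts at hour 9 and finishes at 9 + 5 = hour 14.
After P (finishes hour 9), Q can start at hour 9 and finishes at hour 12.
R waits on Q (finishes hour 12, plus 2-hour gap → hour 14), so it starts at hour 14 and finishes at 14 + 7 = hour 21.
S has to wait for R (finishes hour 21, plus 1-hour gap → hour 22); T (finishes hour 14). The latest of these is hour 22, so S runs hour 22 to 22 + 9 = hour 31.

31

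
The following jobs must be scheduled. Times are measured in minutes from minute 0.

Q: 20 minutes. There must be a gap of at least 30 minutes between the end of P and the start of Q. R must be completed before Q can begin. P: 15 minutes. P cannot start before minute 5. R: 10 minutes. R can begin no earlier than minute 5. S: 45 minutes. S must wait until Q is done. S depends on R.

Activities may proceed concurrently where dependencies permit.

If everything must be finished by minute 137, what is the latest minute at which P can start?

27

S has no dependents, so it just needs to finish by minute 137. Starting by 137 − 45 = minute 92 achieves that.
Q feeds into S (must start by minute 92); so Q must finish by minute 92 and therefore start by minute 72.
P has to be done before Q (must start by minute 72, minus 30-minute gap → minute 42). That means finishing by minute 42, i.e. starting by 42 − 15 = minute 27.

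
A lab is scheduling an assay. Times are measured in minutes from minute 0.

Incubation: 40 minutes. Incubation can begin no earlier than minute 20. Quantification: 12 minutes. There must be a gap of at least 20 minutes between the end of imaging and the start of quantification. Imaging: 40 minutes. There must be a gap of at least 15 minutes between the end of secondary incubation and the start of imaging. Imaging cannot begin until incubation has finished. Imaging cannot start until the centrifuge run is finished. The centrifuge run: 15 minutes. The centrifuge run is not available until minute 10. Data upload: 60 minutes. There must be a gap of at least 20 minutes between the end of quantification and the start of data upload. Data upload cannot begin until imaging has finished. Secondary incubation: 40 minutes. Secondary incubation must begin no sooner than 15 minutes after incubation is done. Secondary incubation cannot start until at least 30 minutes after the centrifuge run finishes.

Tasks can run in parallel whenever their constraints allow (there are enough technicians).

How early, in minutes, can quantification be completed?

202

The centrifuge run waits on its own release at minute 10, so it starts at minute 10 and finishes at 10 + 15 = minute 25.
Incubation waits on its own release at minute 20, so it starts at minute 20 and finishes at 20 + 40 = minute 60.
Secondary incubation cannot start until incubation (finishes minute 60, plus 15-minute gap → minute 75); the centrifuge run (finishes minute 25, plus 30-minute gap → minute 55). The controlling bound is minute 75, so secondary incubation finishes at 75 + 40 = minute 115.
Imaging cannot start until secondary incubation (finishes minute 115, plus 15-minute gap → minute 130); incubation (finishes minute 60); the centrifuge run (finishes minute 25). The controlling bound is minute 130, so imaging finishes at 130 + 40 = minute 170.
After imaging (finishes minute 170, plus 20-minute gap → minute 190), quantification can start at minute 190 and finishes at minute 202.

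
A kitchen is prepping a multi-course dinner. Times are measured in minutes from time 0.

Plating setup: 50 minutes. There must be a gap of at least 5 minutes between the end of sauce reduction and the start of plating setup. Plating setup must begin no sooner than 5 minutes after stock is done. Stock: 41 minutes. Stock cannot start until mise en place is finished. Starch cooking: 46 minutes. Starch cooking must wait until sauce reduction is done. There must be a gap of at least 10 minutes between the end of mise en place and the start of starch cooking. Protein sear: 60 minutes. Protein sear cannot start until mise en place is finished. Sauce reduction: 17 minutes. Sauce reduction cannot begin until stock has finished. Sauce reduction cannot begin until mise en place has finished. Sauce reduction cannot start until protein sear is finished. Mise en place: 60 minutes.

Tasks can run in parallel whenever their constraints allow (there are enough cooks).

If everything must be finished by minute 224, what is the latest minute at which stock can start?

111

Starch cooking must finish by minute 224; it takes 46 minutes, so it must start by 224 − 46 = minute 178.
To finish by minute 224, plating setup (duration 50) must start no later than minute 174.
Sauce reduction has several dependents: starch cooking (must start by minute 178); plating setup (must start by minute 174, minus 5-minute gap → minute 169). The earliest of those limits is minute 169, so sauce reduction must start by 169 − 17 = minute 152.
Stock has several dependents: sauce reduction (must start by minute 152); plating setup (must start by minute 174, minus 5-minute gap → minute 169). The earliest of those limits is minute 152, so stock must start by 152 − 41 = minute 111.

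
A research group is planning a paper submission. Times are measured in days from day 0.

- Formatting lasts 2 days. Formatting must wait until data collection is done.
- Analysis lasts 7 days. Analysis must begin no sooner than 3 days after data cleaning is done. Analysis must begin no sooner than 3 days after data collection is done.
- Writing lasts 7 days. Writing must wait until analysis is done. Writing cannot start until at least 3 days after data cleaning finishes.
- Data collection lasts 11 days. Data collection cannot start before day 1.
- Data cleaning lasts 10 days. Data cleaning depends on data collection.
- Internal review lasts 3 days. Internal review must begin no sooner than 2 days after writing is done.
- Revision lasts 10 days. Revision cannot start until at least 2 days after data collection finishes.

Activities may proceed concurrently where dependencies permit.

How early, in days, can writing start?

After its own release at day 1, data collection can start at day 1 and finishes at day 12.
After data collection (finishes day 12), data cleaning can start at day 12 and finishes at day 22.
For analysis: data cleaning (finishes day 22, plus 3-day gap → day 25); data collection (finishes day 12, plus 3-day gap → day 15). Taking the maximum gives a start of day 25, and it finishes at 25 + 7 = day 32.
Writing waits on analysis (finishes day 32); data cleaning (finishes day 22, plus 3-day gap → day 25). The latest of these is day 32, which is the earliest writing can start.

32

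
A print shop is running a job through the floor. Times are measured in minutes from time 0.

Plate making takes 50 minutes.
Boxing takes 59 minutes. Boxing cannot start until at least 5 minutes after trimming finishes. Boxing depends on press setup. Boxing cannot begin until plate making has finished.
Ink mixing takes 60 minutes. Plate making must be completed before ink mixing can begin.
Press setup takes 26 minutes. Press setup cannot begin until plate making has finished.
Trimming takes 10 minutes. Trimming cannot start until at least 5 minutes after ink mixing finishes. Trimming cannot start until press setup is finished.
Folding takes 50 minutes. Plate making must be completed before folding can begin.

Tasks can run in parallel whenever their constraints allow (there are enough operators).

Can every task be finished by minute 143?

No

Plate making can start immediately at minute 0; it finishes at minute 50.
After plate making (finishes minute 50), folding can start at minute 50 and finishes at minute 100.
Press setup waits on plate making (finishes minute 50), so it starts at minute 50 and finishes at 50 + 26 = minute 76.
Ink mixing waits on plate making (finishes minute 50), so it starts at minute 50 and finishes at 50 + 60 = minute 110.
Trimming cannot start until ink mixing (finishes minute 110, plus 5-minute gap → minute 115); press setup (finishes minute 76). The controlling bound is minute 115, so trimming finishes at 115 + 10 = minute 125.
For boxing: trimming (finishes minute 125, plus 5-minute gap → minute 130); press setup (finishes minute 76); plate making (finishes minute 50). Taking the maximum gives a start of minute 130, and it finishes at 130 + 59 = minute 189.
The earliest everything can be done is minute 189, which is after the deadline of 143, so it is not possible.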